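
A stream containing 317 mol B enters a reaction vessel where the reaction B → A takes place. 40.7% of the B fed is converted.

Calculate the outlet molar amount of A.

129 mol

B reacted = 0.407 × 317 = 129 mol; ν_B = −1, so ξ = 129/1 = 129 mol.
Outlet amounts (n = n₀ + ν ξ):
  B: 317 − 1(129) = 188
  A: 0 + 1(129) = 129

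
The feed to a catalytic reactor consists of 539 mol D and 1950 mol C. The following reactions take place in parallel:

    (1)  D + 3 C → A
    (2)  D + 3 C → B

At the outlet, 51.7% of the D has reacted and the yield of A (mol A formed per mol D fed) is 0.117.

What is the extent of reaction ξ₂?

Yield of A: 1ξ₁ / 539 = 0.117 → ξ₁ = 63.06 mol.
Conversion of D: 1ξ₁ + 1ξ₂ = 0.517 × 539 = 278.7 → ξ₂ = 215.6 mol.
Outlet amounts (n = n₀ + Σ ν·ξ):
  D: 539 − 1(63.06) − 1(215.6) = 260.3
  C: 1950 − 3(63.06) − 3(215.6) = 1114
  A: 0 + 1(63.06) = 63.06
  B: 0 + 1(215.6) = 215.6

ξ₂ = 216 mol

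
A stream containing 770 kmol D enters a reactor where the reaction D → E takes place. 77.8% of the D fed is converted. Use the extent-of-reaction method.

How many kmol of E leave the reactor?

599 kmol

D reacted = 0.778 × 770 = 599.1 kmol; ν_D = −1, so ξ = 599.1/1 = 599.1 kmol.
Outlet amounts (n = n₀ + ν ξ):
  D: 770 − 1(599.1) = 170.9
  E: 0 + 1(599.1) = 599.1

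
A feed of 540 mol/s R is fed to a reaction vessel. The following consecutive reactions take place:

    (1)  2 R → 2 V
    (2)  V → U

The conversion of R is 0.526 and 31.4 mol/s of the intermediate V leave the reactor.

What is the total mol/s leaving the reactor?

540 mol/s

Conversion of R: R consumed = 2ξ₁ = 0.526 × 540 → ξ₁ = 142 mol/s.
V balance: n_V = 0 + 2ξ₁ − 1ξ₂ = 31.4 → ξ₂ = (2·142 − 31.4)/1 = 252.6 mol/s.
Outlet amounts (n = n₀ + Σ ν·ξ):
  R: 540 − 2(142) = 256
  V: 0 + 2(142) − 1(252.6) = 31.4
  U: 0 + 1(252.6) = 252.6
Total out = 256 + 31.4 + 252.6 = 540 mol/s.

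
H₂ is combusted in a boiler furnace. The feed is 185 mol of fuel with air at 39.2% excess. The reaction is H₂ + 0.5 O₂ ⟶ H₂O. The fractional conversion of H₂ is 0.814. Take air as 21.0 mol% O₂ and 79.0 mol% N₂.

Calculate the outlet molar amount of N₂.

Stoichiometric O₂ = 0.5 × 185 = 92.5 mol; O₂ fed = 92.5 × 1.392 = 128.8 mol.
N₂ fed = 128.8 × 79/21 = 484.4 mol.
Fuel reacted = 0.814 × 185 → ξ = 150.6 mol.
Outlet (n = n₀ + ν ξ):
  H₂: 185 − 1(150.6) = 34.41
  O₂: 128.8 − 0.5(150.6) = 53.46
  N₂: 484.4 (inert)
  H₂O: 0 + 1(150.6) = 150.6

484 mol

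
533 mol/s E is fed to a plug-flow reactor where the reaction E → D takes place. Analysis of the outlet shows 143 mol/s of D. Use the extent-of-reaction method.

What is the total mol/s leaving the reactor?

For D: n = n₀ + 1ξ → 143 = 0 + 1ξ, giving ξ = 143 mol/s.
Outlet amounts (n = n₀ + ν ξ):
  E: 533 − 1(143) = 390
  D: 0 + 1(143) = 143
Total out = 390 + 143 = 533 mol/s.

533 mol/s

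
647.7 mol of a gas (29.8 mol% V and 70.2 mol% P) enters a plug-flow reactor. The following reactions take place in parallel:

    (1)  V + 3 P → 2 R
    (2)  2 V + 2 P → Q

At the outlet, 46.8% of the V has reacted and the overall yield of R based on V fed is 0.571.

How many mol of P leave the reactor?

Yield of R: 2ξ₁ / 193 = 0.571 → ξ₁ = 55.11 mol.
Conversion of V: 1ξ₁ + 2ξ₂ = 0.468 × 193 = 90.33 → ξ₂ = 17.61 mol.
Outlet amounts (n = n₀ + Σ ν·ξ):
  V: 193 − 1(55.11) − 2(17.61) = 102.7
  P: 454.7 − 3(55.11) − 2(17.61) = 254.1
  R: 0 + 2(55.11) = 110.2
  Q: 0 + 1(17.61) = 17.61

254 mol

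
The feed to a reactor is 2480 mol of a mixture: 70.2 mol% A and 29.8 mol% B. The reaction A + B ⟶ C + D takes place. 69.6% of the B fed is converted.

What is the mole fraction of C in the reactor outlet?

0.207

B reacted = 0.696 × 739 = 514.4 mol; ν_B = −1, so ξ = 514.4/1 = 514.4 mol.
Outlet amounts (n = n₀ + ν ξ):
  A: 1741 − 1(514.4) = 1227
  B: 739 − 1(514.4) = 224.7
  C: 0 + 1(514.4) = 514.4
  D: 0 + 1(514.4) = 514.4
Total out = 2480 mol; y_C = 514.4 / 2480 = 0.2074.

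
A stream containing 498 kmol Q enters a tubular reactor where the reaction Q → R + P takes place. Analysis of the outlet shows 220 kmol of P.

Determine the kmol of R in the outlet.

For P: n = n₀ + 1ξ → 220 = 0 + 1ξ, giving ξ = 220 kmol.
Outlet amounts (n = n₀ + ν ξ):
  Q: 498 − 1(220) = 278
  R: 0 + 1(220) = 220
  P: 0 + 1(220) = 220

220 kmol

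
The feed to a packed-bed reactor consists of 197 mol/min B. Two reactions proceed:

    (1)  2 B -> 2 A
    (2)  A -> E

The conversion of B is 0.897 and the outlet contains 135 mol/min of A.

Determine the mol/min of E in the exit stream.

41.7 mol/min

Conversion of B: B consumed = 2ξ₁ = 0.897 × 197 → ξ₁ = 88.35 mol/min.
A balance: n_A = 0 + 2ξ₁ − 1ξ₂ = 135 → ξ₂ = (2·88.35 − 135)/1 = 41.71 mol/min.
Outlet amounts (n = n₀ + Σ ν·ξ):
  B: 197 − 2(88.35) = 20.29
  A: 0 + 2(88.35) − 1(41.71) = 135
  E: 0 + 1(41.71) = 41.71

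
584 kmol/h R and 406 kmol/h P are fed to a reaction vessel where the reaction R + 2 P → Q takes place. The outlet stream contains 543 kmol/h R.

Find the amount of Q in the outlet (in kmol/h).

41 kmol/h

For R: n = n₀ − 1ξ → 543 = 584 − 1ξ, giving ξ = 41 kmol/h.
Outlet amounts (n = n₀ + ν ξ):
  R: 584 − 1(41) = 543
  P: 406 − 2(41) = 324
  Q: 0 + 1(41) = 41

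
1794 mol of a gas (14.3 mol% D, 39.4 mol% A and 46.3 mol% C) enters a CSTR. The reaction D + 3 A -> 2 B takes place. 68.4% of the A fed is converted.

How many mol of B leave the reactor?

322 mol

A reacted = 0.684 × 706.8 = 483.5 mol; ν_A = −3, so ξ = 483.5/3 = 161.2 mol.
Outlet amounts (n = n₀ + ν ξ):
  D: 256.5 − 1(161.2) = 95.38
  A: 706.8 − 3(161.2) = 223.4
  B: 0 + 2(161.2) = 322.3
  C: 830.6 (inert)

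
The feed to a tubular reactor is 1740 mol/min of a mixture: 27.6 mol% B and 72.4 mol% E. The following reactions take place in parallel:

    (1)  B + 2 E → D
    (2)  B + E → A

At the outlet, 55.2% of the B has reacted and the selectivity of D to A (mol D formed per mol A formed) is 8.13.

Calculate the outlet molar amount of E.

Conversion of B: B consumed = 0.552 × 480.2 = 265.1 mol/min = 1ξ₁ + 1ξ₂.
Selectivity: 1ξ₁ / (1ξ₂) = 8.13 → ξ₁ = 8.13 ξ₂.
Substitute: (1·8.13 + 1) ξ₂ = 265.1 → ξ₂ = 29.04 mol/min, ξ₁ = 236.1 mol/min.
Outlet amounts (n = n₀ + Σ ν·ξ):
  B: 480.2 − 1(236.1) − 1(29.04) = 215.1
  E: 1260 − 2(236.1) − 1(29.04) = 758.6
  D: 0 + 1(236.1) = 236.1
  A: 0 + 1(29.04) = 29.04

759 mol/min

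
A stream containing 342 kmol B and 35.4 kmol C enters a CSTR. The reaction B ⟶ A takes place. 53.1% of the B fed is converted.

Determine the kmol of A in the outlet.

B reacted = 0.531 × 342 = 181.6 kmol; ν_B = −1, so ξ = 181.6/1 = 181.6 kmol.
Outlet amounts (n = n₀ + ν ξ):
  B: 342 − 1(181.6) = 160.4
  A: 0 + 1(181.6) = 181.6
  C: 35.4 (inert)

182 kmol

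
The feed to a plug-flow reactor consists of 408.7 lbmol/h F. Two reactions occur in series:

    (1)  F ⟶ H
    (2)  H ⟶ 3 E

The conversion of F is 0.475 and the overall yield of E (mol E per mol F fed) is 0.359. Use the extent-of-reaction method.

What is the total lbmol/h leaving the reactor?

Conversion of F: F consumed = 1ξ₁ = 0.475 × 408.7 → ξ₁ = 194.1 lbmol/h.
Yield of E: 3ξ₂ / 408.7 = 0.359 → ξ₂ = 48.91 lbmol/h.
Outlet amounts (n = n₀ + Σ ν·ξ):
  F: 408.7 − 1(194.1) = 214.6
  H: 0 + 1(194.1) − 1(48.91) = 145.2
  E: 0 + 3(48.91) = 146.7
Total out = 214.6 + 145.2 + 146.7 = 506.5 lbmol/h.

507 lbmol/h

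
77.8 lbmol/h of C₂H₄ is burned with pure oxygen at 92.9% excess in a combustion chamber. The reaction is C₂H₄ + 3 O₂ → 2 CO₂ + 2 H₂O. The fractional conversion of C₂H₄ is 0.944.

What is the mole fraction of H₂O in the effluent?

0.278

Stoichiometric O₂ = 3 × 77.8 = 233.4 lbmol/h; O₂ fed = 233.4 × 1.929 = 450.2 lbmol/h.
Fuel reacted = 0.944 × 77.8 → ξ = 73.44 lbmol/h.
Outlet (n = n₀ + ν ξ):
  C₂H₄: 77.8 − 1(73.44) = 4.357
  O₂: 450.2 − 3(73.44) = 229.9
  CO₂: 0 + 2(73.44) = 146.9
  H₂O: 0 + 2(73.44) = 146.9
Total out = 528 lbmol/h; y_H₂O = 146.9 / 528 = 0.2782.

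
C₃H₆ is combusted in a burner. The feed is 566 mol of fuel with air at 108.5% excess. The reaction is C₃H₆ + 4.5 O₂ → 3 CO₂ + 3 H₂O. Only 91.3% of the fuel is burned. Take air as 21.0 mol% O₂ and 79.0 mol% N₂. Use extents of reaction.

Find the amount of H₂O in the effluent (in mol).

Stoichiometric O₂ = 4.5 × 566 = 2547 mol; O₂ fed = 2547 × 2.085 = 5310 mol.
N₂ fed = 5310 × 79/21 = 19980 mol.
Fuel reacted = 0.913 × 566 → ξ = 516.8 mol.
Outlet (n = n₀ + ν ξ):
  C₃H₆: 566 − 1(516.8) = 49.24
  O₂: 5310 − 4.5(516.8) = 2985
  N₂: 19980 (inert)
  CO₂: 0 + 3(516.8) = 1550
  H₂O: 0 + 3(516.8) = 1550

1550 mol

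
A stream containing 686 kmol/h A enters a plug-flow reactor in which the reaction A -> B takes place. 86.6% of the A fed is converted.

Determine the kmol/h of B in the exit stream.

594 kmol/h

A reacted = 0.866 × 686 = 594.1 kmol/h; ν_A = −1, so ξ = 594.1/1 = 594.1 kmol/h.
Outlet amounts (n = n₀ + ν ξ):
  A: 686 − 1(594.1) = 91.92
  B: 0 + 1(594.1) = 594.1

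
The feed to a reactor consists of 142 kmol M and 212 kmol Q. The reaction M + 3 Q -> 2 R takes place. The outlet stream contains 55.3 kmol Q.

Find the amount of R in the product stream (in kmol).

For Q: n = n₀ − 3ξ → 55.3 = 212 − 3ξ, giving ξ = 52.23 kmol.
Outlet amounts (n = n₀ + ν ξ):
  M: 142 − 1(52.23) = 89.77
  Q: 212 − 3(52.23) = 55.3
  R: 0 + 2(52.23) = 104.5

104 kmol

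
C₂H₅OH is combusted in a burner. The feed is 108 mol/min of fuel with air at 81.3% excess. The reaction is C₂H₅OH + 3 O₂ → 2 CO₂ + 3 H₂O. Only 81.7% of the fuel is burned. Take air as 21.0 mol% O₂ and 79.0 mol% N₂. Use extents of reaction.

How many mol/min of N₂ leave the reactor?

Stoichiometric O₂ = 3 × 108 = 324 mol/min; O₂ fed = 324 × 1.813 = 587.4 mol/min.
N₂ fed = 587.4 × 79/21 = 2210 mol/min.
Fuel reacted = 0.817 × 108 → ξ = 88.24 mol/min.
Outlet (n = n₀ + ν ξ):
  C₂H₅OH: 108 − 1(88.24) = 19.76
  O₂: 587.4 − 3(88.24) = 322.7
  N₂: 2210 (inert)
  CO₂: 0 + 2(88.24) = 176.5
  H₂O: 0 + 3(88.24) = 264.7

2210 mol/min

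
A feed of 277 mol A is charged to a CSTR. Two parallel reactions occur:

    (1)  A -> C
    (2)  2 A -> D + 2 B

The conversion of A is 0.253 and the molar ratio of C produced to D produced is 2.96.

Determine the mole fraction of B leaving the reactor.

Conversion of A: A consumed = 0.253 × 277 = 70.08 mol = 1ξ₁ + 2ξ₂.
Selectivity: 1ξ₁ / (1ξ₂) = 2.96 → ξ₁ = 2.96 ξ₂.
Substitute: (1·2.96 + 2) ξ₂ = 70.08 → ξ₂ = 14.13 mol, ξ₁ = 41.82 mol.
Outlet amounts (n = n₀ + Σ ν·ξ):
  A: 277 − 1(41.82) − 2(14.13) = 206.9
  C: 0 + 1(41.82) = 41.82
  D: 0 + 1(14.13) = 14.13
  B: 0 + 2(14.13) = 28.26
Total out = 291.1 mol; y_B = 28.26 / 291.1 = 0.09707.

0.0971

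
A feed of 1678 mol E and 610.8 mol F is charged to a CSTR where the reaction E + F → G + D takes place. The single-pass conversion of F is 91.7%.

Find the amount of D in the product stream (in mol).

F reacted = 0.917 × 610.8 = 560.1 mol; ν_F = −1, so ξ = 560.1/1 = 560.1 mol.
Outlet amounts (n = n₀ + ν ξ):
  E: 1678 − 1(560.1) = 1118
  F: 610.8 − 1(560.1) = 50.7
  G: 0 + 1(560.1) = 560.1
  D: 0 + 1(560.1) = 560.1

560 mol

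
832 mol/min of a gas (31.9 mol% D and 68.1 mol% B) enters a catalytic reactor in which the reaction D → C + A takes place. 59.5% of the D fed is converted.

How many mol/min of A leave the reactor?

158 mol/min

D reacted = 0.595 × 265.4 = 157.9 mol/min; ν_D = −1, so ξ = 157.9/1 = 157.9 mol/min.
Outlet amounts (n = n₀ + ν ξ):
  D: 265.4 − 1(157.9) = 107.5
  C: 0 + 1(157.9) = 157.9
  A: 0 + 1(157.9) = 157.9
  B: 566.6 (inert)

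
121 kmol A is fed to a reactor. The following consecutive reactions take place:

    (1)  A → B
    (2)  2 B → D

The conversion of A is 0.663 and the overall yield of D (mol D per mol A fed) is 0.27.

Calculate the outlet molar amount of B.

Conversion of A: A consumed = 1ξ₁ = 0.663 × 121 → ξ₁ = 80.22 kmol.
Yield of D: 1ξ₂ / 121 = 0.27 → ξ₂ = 32.67 kmol.
Outlet amounts (n = n₀ + Σ ν·ξ):
  A: 121 − 1(80.22) = 40.78
  B: 0 + 1(80.22) − 2(32.67) = 14.88
  D: 0 + 1(32.67) = 32.67

14.9 kmol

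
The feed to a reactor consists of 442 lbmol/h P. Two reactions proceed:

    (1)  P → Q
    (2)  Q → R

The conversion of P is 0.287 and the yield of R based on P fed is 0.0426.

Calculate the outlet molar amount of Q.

Conversion of P: P consumed = 1ξ₁ = 0.287 × 442 → ξ₁ = 126.9 lbmol/h.
Yield of R: 1ξ₂ / 442 = 0.0426 → ξ₂ = 18.83 lbmol/h.
Outlet amounts (n = n₀ + Σ ν·ξ):
  P: 442 − 1(126.9) = 315.1
  Q: 0 + 1(126.9) − 1(18.83) = 108
  R: 0 + 1(18.83) = 18.83

108 lbmol/h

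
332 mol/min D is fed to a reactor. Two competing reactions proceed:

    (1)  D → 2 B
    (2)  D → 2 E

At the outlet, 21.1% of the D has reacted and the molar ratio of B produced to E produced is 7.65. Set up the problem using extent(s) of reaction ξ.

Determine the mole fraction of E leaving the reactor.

0.0403

Conversion of D: D consumed = 0.211 × 332 = 70.05 mol/min = 1ξ₁ + 1ξ₂.
Selectivity: 2ξ₁ / (2ξ₂) = 7.65 → ξ₁ = 7.65 ξ₂.
Substitute: (1·7.65 + 1) ξ₂ = 70.05 → ξ₂ = 8.098 mol/min, ξ₁ = 61.95 mol/min.
Outlet amounts (n = n₀ + Σ ν·ξ):
  D: 332 − 1(61.95) − 1(8.098) = 261.9
  B: 0 + 2(61.95) = 123.9
  E: 0 + 2(8.098) = 16.2
Total out = 402.1 mol/min; y_E = 16.2 / 402.1 = 0.04029.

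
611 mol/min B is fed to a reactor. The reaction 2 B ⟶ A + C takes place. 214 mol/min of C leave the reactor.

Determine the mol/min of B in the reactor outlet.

183 mol/min

For C: n = n₀ + 1ξ → 214 = 0 + 1ξ, giving ξ = 214 mol/min.
Outlet amounts (n = n₀ + ν ξ):
  B: 611 − 2(214) = 183
  A: 0 + 1(214) = 214
  C: 0 + 1(214) = 214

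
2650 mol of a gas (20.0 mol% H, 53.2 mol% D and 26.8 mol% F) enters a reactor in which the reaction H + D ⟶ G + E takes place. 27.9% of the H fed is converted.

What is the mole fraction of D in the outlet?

0.476

H reacted = 0.279 × 530 = 147.9 mol; ν_H = −1, so ξ = 147.9/1 = 147.9 mol.
Outlet amounts (n = n₀ + ν ξ):
  H: 530 − 1(147.9) = 382.1
  D: 1410 − 1(147.9) = 1262
  G: 0 + 1(147.9) = 147.9
  E: 0 + 1(147.9) = 147.9
  F: 710.2 (inert)
Total out = 2650 mol; y_D = 1262 / 2650 = 0.4762.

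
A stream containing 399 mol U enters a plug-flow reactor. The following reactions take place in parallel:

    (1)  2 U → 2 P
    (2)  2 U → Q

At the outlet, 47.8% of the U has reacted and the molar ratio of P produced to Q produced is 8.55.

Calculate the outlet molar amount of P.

155 mol

Conversion of U: U consumed = 0.478 × 399 = 190.7 mol = 2ξ₁ + 2ξ₂.
Selectivity: 2ξ₁ / (1ξ₂) = 8.55 → ξ₁ = 4.275 ξ₂.
Substitute: (2·4.275 + 2) ξ₂ = 190.7 → ξ₂ = 18.08 mol, ξ₁ = 77.28 mol.
Outlet amounts (n = n₀ + Σ ν·ξ):
  U: 399 − 2(77.28) − 2(18.08) = 208.3
  P: 0 + 2(77.28) = 154.6
  Q: 0 + 1(18.08) = 18.08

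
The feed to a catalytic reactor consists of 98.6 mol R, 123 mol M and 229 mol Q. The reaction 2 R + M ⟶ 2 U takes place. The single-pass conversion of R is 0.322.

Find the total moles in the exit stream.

R reacted = 0.322 × 98.6 = 31.75 mol; ν_R = −2, so ξ = 31.75/2 = 15.87 mol.
Outlet amounts (n = n₀ + ν ξ):
  R: 98.6 − 2(15.87) = 66.85
  M: 123 − 1(15.87) = 107.1
  U: 0 + 2(15.87) = 31.75
  Q: 229 (inert)
Total out = 66.85 + 107.1 + 31.75 + 229 = 434.7 mol.

435 mol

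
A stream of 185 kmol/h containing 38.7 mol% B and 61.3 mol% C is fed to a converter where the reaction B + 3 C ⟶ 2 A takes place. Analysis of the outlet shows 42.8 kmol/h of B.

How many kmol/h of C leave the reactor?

For B: n = n₀ − 1ξ → 42.8 = 71.6 − 1ξ, giving ξ = 28.8 kmol/h.
Outlet amounts (n = n₀ + ν ξ):
  B: 71.6 − 1(28.8) = 42.8
  C: 113.4 − 3(28.8) = 27.02
  A: 0 + 2(28.8) = 57.59

27 kmol/h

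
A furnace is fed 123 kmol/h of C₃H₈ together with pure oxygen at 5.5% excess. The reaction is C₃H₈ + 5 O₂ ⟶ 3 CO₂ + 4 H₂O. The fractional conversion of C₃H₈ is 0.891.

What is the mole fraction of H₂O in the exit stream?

0.497

Stoichiometric O₂ = 5 × 123 = 615 kmol/h; O₂ fed = 615 × 1.055 = 648.8 kmol/h.
Fuel reacted = 0.891 × 123 → ξ = 109.6 kmol/h.
Outlet (n = n₀ + ν ξ):
  C₃H₈: 123 − 1(109.6) = 13.41
  O₂: 648.8 − 5(109.6) = 100.9
  CO₂: 0 + 3(109.6) = 328.8
  H₂O: 0 + 4(109.6) = 438.4
Total out = 881.4 kmol/h; y_H₂O = 438.4 / 881.4 = 0.4973.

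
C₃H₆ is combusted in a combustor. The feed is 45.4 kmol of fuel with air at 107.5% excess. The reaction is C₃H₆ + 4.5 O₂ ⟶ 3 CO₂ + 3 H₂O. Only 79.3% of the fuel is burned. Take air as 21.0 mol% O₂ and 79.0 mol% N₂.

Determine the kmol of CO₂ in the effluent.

Stoichiometric O₂ = 4.5 × 45.4 = 204.3 kmol; O₂ fed = 204.3 × 2.075 = 423.9 kmol.
N₂ fed = 423.9 × 79/21 = 1595 kmol.
Fuel reacted = 0.793 × 45.4 → ξ = 36 kmol.
Outlet (n = n₀ + ν ξ):
  C₃H₆: 45.4 − 1(36) = 9.398
  O₂: 423.9 − 4.5(36) = 261.9
  N₂: 1595 (inert)
  CO₂: 0 + 3(36) = 108
  H₂O: 0 + 3(36) = 108

108 kmol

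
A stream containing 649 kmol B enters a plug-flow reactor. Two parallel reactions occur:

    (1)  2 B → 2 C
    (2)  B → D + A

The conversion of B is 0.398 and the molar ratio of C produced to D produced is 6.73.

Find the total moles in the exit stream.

682 kmol

Conversion of B: B consumed = 0.398 × 649 = 258.3 kmol = 2ξ₁ + 1ξ₂.
Selectivity: 2ξ₁ / (1ξ₂) = 6.73 → ξ₁ = 3.365 ξ₂.
Substitute: (2·3.365 + 1) ξ₂ = 258.3 → ξ₂ = 33.42 kmol, ξ₁ = 112.4 kmol.
Outlet amounts (n = n₀ + Σ ν·ξ):
  B: 649 − 2(112.4) − 1(33.42) = 390.7
  C: 0 + 2(112.4) = 224.9
  D: 0 + 1(33.42) = 33.42
  A: 0 + 1(33.42) = 33.42
Total out = 390.7 + 224.9 + 33.42 + 33.42 = 682.4 kmol.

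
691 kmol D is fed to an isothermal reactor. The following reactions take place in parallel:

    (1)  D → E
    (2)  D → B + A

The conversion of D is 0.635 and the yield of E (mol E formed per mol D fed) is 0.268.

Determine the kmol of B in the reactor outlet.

Yield of E: 1ξ₁ / 691 = 0.268 → ξ₁ = 185.2 kmol.
Conversion of D: 1ξ₁ + 1ξ₂ = 0.635 × 691 = 438.8 → ξ₂ = 253.6 kmol.
Outlet amounts (n = n₀ + Σ ν·ξ):
  D: 691 − 1(185.2) − 1(253.6) = 252.2
  E: 0 + 1(185.2) = 185.2
  B: 0 + 1(253.6) = 253.6
  A: 0 + 1(253.6) = 253.6

254 kmol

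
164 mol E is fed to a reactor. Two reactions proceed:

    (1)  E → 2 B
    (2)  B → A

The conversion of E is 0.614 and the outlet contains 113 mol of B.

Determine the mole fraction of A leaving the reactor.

0.334

Conversion of E: E consumed = 1ξ₁ = 0.614 × 164 → ξ₁ = 100.7 mol.
B balance: n_B = 0 + 2ξ₁ − 1ξ₂ = 113 → ξ₂ = (2·100.7 − 113)/1 = 88.39 mol.
Outlet amounts (n = n₀ + Σ ν·ξ):
  E: 164 − 1(100.7) = 63.3
  B: 0 + 2(100.7) − 1(88.39) = 113
  A: 0 + 1(88.39) = 88.39
Total out = 264.7 mol; y_A = 88.39 / 264.7 = 0.3339.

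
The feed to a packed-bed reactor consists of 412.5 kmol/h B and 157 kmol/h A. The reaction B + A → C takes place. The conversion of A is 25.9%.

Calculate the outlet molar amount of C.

A reacted = 0.259 × 157 = 40.66 kmol/h; ν_A = −1, so ξ = 40.66/1 = 40.66 kmol/h.
Outlet amounts (n = n₀ + ν ξ):
  B: 412.5 − 1(40.66) = 371.8
  A: 157 − 1(40.66) = 116.3
  C: 0 + 1(40.66) = 40.66

40.7 kmol/h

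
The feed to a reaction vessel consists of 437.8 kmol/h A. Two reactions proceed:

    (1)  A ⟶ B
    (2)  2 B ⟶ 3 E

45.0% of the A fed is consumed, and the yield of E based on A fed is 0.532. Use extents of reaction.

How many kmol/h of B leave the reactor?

Conversion of A: A consumed = 1ξ₁ = 0.45 × 437.8 → ξ₁ = 197 kmol/h.
Yield of E: 3ξ₂ / 437.8 = 0.532 → ξ₂ = 77.64 kmol/h.
Outlet amounts (n = n₀ + Σ ν·ξ):
  A: 437.8 − 1(197) = 240.8
  B: 0 + 1(197) − 2(77.64) = 41.74
  E: 0 + 3(77.64) = 232.9

41.7 kmol/h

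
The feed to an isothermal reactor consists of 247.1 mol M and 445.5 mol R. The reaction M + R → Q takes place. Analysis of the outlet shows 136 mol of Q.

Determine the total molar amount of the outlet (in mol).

557 mol

For Q: n = n₀ + 1ξ → 136 = 0 + 1ξ, giving ξ = 136 mol.
Outlet amounts (n = n₀ + ν ξ):
  M: 247.1 − 1(136) = 111.1
  R: 445.5 − 1(136) = 309.5
  Q: 0 + 1(136) = 136
Total out = 111.1 + 309.5 + 136 = 556.6 mol.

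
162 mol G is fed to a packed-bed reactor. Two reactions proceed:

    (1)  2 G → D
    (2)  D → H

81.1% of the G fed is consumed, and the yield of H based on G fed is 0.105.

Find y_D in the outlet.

Conversion of G: G consumed = 2ξ₁ = 0.811 × 162 → ξ₁ = 65.69 mol.
Yield of H: 1ξ₂ / 162 = 0.105 → ξ₂ = 17.01 mol.
Outlet amounts (n = n₀ + Σ ν·ξ):
  G: 162 − 2(65.69) = 30.62
  D: 0 + 1(65.69) − 1(17.01) = 48.68
  H: 0 + 1(17.01) = 17.01
Total out = 96.31 mol; y_D = 48.68 / 96.31 = 0.5055.

0.505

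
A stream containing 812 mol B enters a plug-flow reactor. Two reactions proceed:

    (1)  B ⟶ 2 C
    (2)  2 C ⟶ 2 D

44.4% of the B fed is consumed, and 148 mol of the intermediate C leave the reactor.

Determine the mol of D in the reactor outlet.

573 mol

Conversion of B: B consumed = 1ξ₁ = 0.444 × 812 → ξ₁ = 360.5 mol.
C balance: n_C = 0 + 2ξ₁ − 2ξ₂ = 148 → ξ₂ = (2·360.5 − 148)/2 = 286.5 mol.
Outlet amounts (n = n₀ + Σ ν·ξ):
  B: 812 − 1(360.5) = 451.5
  C: 0 + 2(360.5) − 2(286.5) = 148
  D: 0 + 2(286.5) = 573.1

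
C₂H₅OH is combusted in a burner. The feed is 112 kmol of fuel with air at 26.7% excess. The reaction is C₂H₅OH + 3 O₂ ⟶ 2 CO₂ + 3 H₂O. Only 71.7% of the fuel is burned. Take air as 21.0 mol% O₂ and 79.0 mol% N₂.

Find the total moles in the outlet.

2220 kmol

Stoichiometric O₂ = 3 × 112 = 336 kmol; O₂ fed = 336 × 1.267 = 425.7 kmol.
N₂ fed = 425.7 × 79/21 = 1601 kmol.
Fuel reacted = 0.717 × 112 → ξ = 80.3 kmol.
Outlet (n = n₀ + ν ξ):
  C₂H₅OH: 112 − 1(80.3) = 31.7
  O₂: 425.7 − 3(80.3) = 184.8
  N₂: 1601 (inert)
  CO₂: 0 + 2(80.3) = 160.6
  H₂O: 0 + 3(80.3) = 240.9
Total out = 31.7 + 184.8 + 1601 + 160.6 + 240.9 = 2220 kmol.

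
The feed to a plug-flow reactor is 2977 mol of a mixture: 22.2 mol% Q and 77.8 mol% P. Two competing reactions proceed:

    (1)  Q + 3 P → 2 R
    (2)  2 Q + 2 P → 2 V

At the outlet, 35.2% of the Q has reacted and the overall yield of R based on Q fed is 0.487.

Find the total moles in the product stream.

Yield of R: 2ξ₁ / 660.9 = 0.487 → ξ₁ = 160.9 mol.
Conversion of Q: 1ξ₁ + 2ξ₂ = 0.352 × 660.9 = 232.6 → ξ₂ = 35.85 mol.
Outlet amounts (n = n₀ + Σ ν·ξ):
  Q: 660.9 − 1(160.9) − 2(35.85) = 428.3
  P: 2316 − 3(160.9) − 2(35.85) = 1762
  R: 0 + 2(160.9) = 321.9
  V: 0 + 2(35.85) = 71.71
Total out = 428.3 + 1762 + 321.9 + 71.71 = 2583 mol.

2580 mol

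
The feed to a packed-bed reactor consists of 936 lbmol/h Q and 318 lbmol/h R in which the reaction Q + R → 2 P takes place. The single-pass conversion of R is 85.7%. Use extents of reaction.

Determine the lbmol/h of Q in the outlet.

R reacted = 0.857 × 318 = 272.5 lbmol/h; ν_R = −1, so ξ = 272.5/1 = 272.5 lbmol/h.
Outlet amounts (n = n₀ + ν ξ):
  Q: 936 − 1(272.5) = 663.5
  R: 318 − 1(272.5) = 45.47
  P: 0 + 2(272.5) = 545.1

663 lbmol/h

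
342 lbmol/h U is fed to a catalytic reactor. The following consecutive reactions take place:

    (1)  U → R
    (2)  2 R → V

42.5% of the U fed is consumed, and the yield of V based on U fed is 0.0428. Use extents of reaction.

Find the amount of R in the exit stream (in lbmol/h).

Conversion of U: U consumed = 1ξ₁ = 0.425 × 342 → ξ₁ = 145.3 lbmol/h.
Yield of V: 1ξ₂ / 342 = 0.0428 → ξ₂ = 14.64 lbmol/h.
Outlet amounts (n = n₀ + Σ ν·ξ):
  U: 342 − 1(145.3) = 196.7
  R: 0 + 1(145.3) − 2(14.64) = 116.1
  V: 0 + 1(14.64) = 14.64

116 lbmol/h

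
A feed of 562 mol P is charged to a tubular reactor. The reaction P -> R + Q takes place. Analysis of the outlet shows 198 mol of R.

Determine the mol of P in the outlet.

For R: n = n₀ + 1ξ → 198 = 0 + 1ξ, giving ξ = 198 mol.
Outlet amounts (n = n₀ + ν ξ):
  P: 562 − 1(198) = 364
  R: 0 + 1(198) = 198
  Q: 0 + 1(198) = 198

364 mol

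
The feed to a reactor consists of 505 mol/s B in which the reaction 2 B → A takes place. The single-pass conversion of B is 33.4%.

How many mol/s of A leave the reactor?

B reacted = 0.334 × 505 = 168.7 mol/s; ν_B = −2, so ξ = 168.7/2 = 84.34 mol/s.
Outlet amounts (n = n₀ + ν ξ):
  B: 505 − 2(84.34) = 336.3
  A: 0 + 1(84.34) = 84.34

84.3 mol/s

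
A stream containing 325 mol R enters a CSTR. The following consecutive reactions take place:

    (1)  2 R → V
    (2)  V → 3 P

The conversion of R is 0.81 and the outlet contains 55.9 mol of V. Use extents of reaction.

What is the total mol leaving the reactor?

Conversion of R: R consumed = 2ξ₁ = 0.81 × 325 → ξ₁ = 131.6 mol.
V balance: n_V = 0 + 1ξ₁ − 1ξ₂ = 55.9 → ξ₂ = (1·131.6 − 55.9)/1 = 75.72 mol.
Outlet amounts (n = n₀ + Σ ν·ξ):
  R: 325 − 2(131.6) = 61.75
  V: 0 + 1(131.6) − 1(75.72) = 55.9
  P: 0 + 3(75.72) = 227.2
Total out = 61.75 + 55.9 + 227.2 = 344.8 mol.

345 mol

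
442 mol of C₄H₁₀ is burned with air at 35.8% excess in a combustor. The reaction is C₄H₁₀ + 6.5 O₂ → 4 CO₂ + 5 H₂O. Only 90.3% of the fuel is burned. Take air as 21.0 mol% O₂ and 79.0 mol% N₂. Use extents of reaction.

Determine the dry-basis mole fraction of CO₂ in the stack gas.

Stoichiometric O₂ = 6.5 × 442 = 2873 mol; O₂ fed = 2873 × 1.358 = 3902 mol.
N₂ fed = 3902 × 79/21 = 14680 mol.
Fuel reacted = 0.903 × 442 → ξ = 399.1 mol.
Outlet (n = n₀ + ν ξ):
  C₄H₁₀: 442 − 1(399.1) = 42.87
  O₂: 3902 − 6.5(399.1) = 1307
  N₂: 14680 (inert)
  CO₂: 0 + 4(399.1) = 1597
  H₂O: 0 + 5(399.1) = 1996
Dry total = 17620 mol; y_CO₂ (dry) = 1597 / 17620 = 0.09059.

0.0906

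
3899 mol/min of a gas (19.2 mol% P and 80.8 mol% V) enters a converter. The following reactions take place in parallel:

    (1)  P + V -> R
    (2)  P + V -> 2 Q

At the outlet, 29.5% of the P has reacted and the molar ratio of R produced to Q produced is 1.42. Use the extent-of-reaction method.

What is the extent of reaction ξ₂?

ξ₂ = 57.5 mol/min

Conversion of P: P consumed = 0.295 × 748.6 = 220.8 mol/min = 1ξ₁ + 1ξ₂.
Selectivity: 1ξ₁ / (2ξ₂) = 1.42 → ξ₁ = 2.84 ξ₂.
Substitute: (1·2.84 + 1) ξ₂ = 220.8 → ξ₂ = 57.51 mol/min, ξ₁ = 163.3 mol/min.
Outlet amounts (n = n₀ + Σ ν·ξ):
  P: 748.6 − 1(163.3) − 1(57.51) = 527.8
  V: 3150 − 1(163.3) − 1(57.51) = 2930
  R: 0 + 1(163.3) = 163.3
  Q: 0 + 2(57.51) = 115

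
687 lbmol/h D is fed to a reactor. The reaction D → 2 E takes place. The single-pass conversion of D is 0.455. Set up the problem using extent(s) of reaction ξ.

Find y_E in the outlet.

0.625

D reacted = 0.455 × 687 = 312.6 lbmol/h; ν_D = −1, so ξ = 312.6/1 = 312.6 lbmol/h.
Outlet amounts (n = n₀ + ν ξ):
  D: 687 − 1(312.6) = 374.4
  E: 0 + 2(312.6) = 625.2
Total out = 999.6 lbmol/h; y_E = 625.2 / 999.6 = 0.6254.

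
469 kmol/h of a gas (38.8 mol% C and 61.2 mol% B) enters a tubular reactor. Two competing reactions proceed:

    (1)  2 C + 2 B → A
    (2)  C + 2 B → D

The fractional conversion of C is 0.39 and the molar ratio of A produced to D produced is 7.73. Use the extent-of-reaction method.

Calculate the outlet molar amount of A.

Conversion of C: C consumed = 0.39 × 182 = 70.97 kmol/h = 2ξ₁ + 1ξ₂.
Selectivity: 1ξ₁ / (1ξ₂) = 7.73 → ξ₁ = 7.73 ξ₂.
Substitute: (2·7.73 + 1) ξ₂ = 70.97 → ξ₂ = 4.312 kmol/h, ξ₁ = 33.33 kmol/h.
Outlet amounts (n = n₀ + Σ ν·ξ):
  C: 182 − 2(33.33) − 1(4.312) = 111
  B: 287 − 2(33.33) − 2(4.312) = 211.7
  A: 0 + 1(33.33) = 33.33
  D: 0 + 1(4.312) = 4.312

33.3 kmol/h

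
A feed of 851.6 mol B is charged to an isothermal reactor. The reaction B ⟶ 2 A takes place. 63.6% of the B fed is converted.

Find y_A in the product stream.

B reacted = 0.636 × 851.6 = 541.6 mol; ν_B = −1, so ξ = 541.6/1 = 541.6 mol.
Outlet amounts (n = n₀ + ν ξ):
  B: 851.6 − 1(541.6) = 310
  A: 0 + 2(541.6) = 1083
Total out = 1393 mol; y_A = 1083 / 1393 = 0.7775.

0.778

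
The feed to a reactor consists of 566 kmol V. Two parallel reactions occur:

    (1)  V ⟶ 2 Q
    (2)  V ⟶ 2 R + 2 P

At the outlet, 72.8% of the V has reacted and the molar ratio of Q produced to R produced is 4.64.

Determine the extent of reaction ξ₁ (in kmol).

ξ₁ = 339 kmol

Conversion of V: V consumed = 0.728 × 566 = 412 kmol = 1ξ₁ + 1ξ₂.
Selectivity: 2ξ₁ / (2ξ₂) = 4.64 → ξ₁ = 4.64 ξ₂.
Substitute: (1·4.64 + 1) ξ₂ = 412 → ξ₂ = 73.06 kmol, ξ₁ = 339 kmol.
Outlet amounts (n = n₀ + Σ ν·ξ):
  V: 566 − 1(339) − 1(73.06) = 154
  Q: 0 + 2(339) = 678
  R: 0 + 2(73.06) = 146.1
  P: 0 + 2(73.06) = 146.1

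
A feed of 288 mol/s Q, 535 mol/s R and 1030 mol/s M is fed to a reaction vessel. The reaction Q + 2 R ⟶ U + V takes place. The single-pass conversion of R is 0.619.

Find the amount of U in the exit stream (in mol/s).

166 mol/s

R reacted = 0.619 × 535 = 331.2 mol/s; ν_R = −2, so ξ = 331.2/2 = 165.6 mol/s.
Outlet amounts (n = n₀ + ν ξ):
  Q: 288 − 1(165.6) = 122.4
  R: 535 − 2(165.6) = 203.8
  U: 0 + 1(165.6) = 165.6
  V: 0 + 1(165.6) = 165.6
  M: 1030 (inert)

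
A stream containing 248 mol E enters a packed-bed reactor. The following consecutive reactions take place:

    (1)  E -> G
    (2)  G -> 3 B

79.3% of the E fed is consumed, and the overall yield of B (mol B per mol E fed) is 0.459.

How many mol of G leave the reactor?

Conversion of E: E consumed = 1ξ₁ = 0.793 × 248 → ξ₁ = 196.7 mol.
Yield of B: 3ξ₂ / 248 = 0.459 → ξ₂ = 37.94 mol.
Outlet amounts (n = n₀ + Σ ν·ξ):
  E: 248 − 1(196.7) = 51.34
  G: 0 + 1(196.7) − 1(37.94) = 158.7
  B: 0 + 3(37.94) = 113.8

159 mol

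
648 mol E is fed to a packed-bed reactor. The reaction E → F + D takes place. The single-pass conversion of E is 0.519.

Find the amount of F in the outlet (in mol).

336 mol

E reacted = 0.519 × 648 = 336.3 mol; ν_E = −1, so ξ = 336.3/1 = 336.3 mol.
Outlet amounts (n = n₀ + ν ξ):
  E: 648 − 1(336.3) = 311.7
  F: 0 + 1(336.3) = 336.3
  D: 0 + 1(336.3) = 336.3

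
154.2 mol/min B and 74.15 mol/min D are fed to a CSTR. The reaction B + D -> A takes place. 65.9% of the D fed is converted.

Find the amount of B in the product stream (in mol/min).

105 mol/min

D reacted = 0.659 × 74.15 = 48.86 mol/min; ν_D = −1, so ξ = 48.86/1 = 48.86 mol/min.
Outlet amounts (n = n₀ + ν ξ):
  B: 154.2 − 1(48.86) = 105.3
  D: 74.15 − 1(48.86) = 25.29
  A: 0 + 1(48.86) = 48.86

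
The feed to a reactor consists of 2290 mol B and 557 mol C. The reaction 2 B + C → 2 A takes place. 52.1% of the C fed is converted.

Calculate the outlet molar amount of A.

580 mol

C reacted = 0.521 × 557 = 290.2 mol; ν_C = −1, so ξ = 290.2/1 = 290.2 mol.
Outlet amounts (n = n₀ + ν ξ):
  B: 2290 − 2(290.2) = 1710
  C: 557 − 1(290.2) = 266.8
  A: 0 + 2(290.2) = 580.4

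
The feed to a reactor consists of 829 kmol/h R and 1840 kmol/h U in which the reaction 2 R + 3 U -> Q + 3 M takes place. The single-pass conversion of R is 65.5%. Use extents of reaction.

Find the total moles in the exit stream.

R reacted = 0.655 × 829 = 543 kmol/h; ν_R = −2, so ξ = 543/2 = 271.5 kmol/h.
Outlet amounts (n = n₀ + ν ξ):
  R: 829 − 2(271.5) = 286
  U: 1840 − 3(271.5) = 1026
  Q: 0 + 1(271.5) = 271.5
  M: 0 + 3(271.5) = 814.5
Total out = 286 + 1026 + 271.5 + 814.5 = 2398 kmol/h.

2400 kmol/h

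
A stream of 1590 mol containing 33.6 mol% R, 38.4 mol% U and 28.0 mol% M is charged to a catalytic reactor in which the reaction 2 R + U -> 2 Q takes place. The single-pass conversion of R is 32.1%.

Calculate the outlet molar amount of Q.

171 mol

R reacted = 0.321 × 534.2 = 171.5 mol; ν_R = −2, so ξ = 171.5/2 = 85.75 mol.
Outlet amounts (n = n₀ + ν ξ):
  R: 534.2 − 2(85.75) = 362.7
  U: 610.6 − 1(85.75) = 524.8
  Q: 0 + 2(85.75) = 171.5
  M: 445.2 (inert)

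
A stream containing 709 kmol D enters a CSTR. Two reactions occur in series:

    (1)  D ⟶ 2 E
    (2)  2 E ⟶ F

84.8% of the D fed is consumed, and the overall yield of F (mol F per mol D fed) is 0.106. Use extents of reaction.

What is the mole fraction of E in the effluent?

Conversion of D: D consumed = 1ξ₁ = 0.848 × 709 → ξ₁ = 601.2 kmol.
Yield of F: 1ξ₂ / 709 = 0.106 → ξ₂ = 75.15 kmol.
Outlet amounts (n = n₀ + Σ ν·ξ):
  D: 709 − 1(601.2) = 107.8
  E: 0 + 2(601.2) − 2(75.15) = 1052
  F: 0 + 1(75.15) = 75.15
Total out = 1235 kmol; y_E = 1052 / 1235 = 0.8519.

0.852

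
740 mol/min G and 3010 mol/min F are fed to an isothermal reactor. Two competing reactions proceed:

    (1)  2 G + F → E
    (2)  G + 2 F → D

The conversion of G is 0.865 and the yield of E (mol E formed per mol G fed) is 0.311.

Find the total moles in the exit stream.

2930 mol/min

Yield of E: 1ξ₁ / 740 = 0.311 → ξ₁ = 230.1 mol/min.
Conversion of G: 2ξ₁ + 1ξ₂ = 0.865 × 740 = 640.1 → ξ₂ = 179.8 mol/min.
Outlet amounts (n = n₀ + Σ ν·ξ):
  G: 740 − 2(230.1) − 1(179.8) = 99.9
  F: 3010 − 1(230.1) − 2(179.8) = 2420
  E: 0 + 1(230.1) = 230.1
  D: 0 + 1(179.8) = 179.8
Total out = 99.9 + 2420 + 230.1 + 179.8 = 2930 mol/min.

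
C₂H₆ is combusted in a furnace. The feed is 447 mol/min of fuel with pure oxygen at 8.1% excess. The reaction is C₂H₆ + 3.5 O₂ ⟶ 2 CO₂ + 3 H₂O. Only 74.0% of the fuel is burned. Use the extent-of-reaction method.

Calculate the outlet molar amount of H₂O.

992 mol/min

Stoichiometric O₂ = 3.5 × 447 = 1564 mol/min; O₂ fed = 1564 × 1.081 = 1691 mol/min.
Fuel reacted = 0.74 × 447 → ξ = 330.8 mol/min.
Outlet (n = n₀ + ν ξ):
  C₂H₆: 447 − 1(330.8) = 116.2
  O₂: 1691 − 3.5(330.8) = 533.5
  CO₂: 0 + 2(330.8) = 661.6
  H₂O: 0 + 3(330.8) = 992.3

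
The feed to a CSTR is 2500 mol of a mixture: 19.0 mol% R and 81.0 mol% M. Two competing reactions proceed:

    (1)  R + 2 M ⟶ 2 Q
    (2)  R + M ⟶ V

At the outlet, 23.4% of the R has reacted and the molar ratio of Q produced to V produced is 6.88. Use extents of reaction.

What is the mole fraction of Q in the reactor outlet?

0.0721

Conversion of R: R consumed = 0.234 × 475 = 111.2 mol = 1ξ₁ + 1ξ₂.
Selectivity: 2ξ₁ / (1ξ₂) = 6.88 → ξ₁ = 3.44 ξ₂.
Substitute: (1·3.44 + 1) ξ₂ = 111.2 → ξ₂ = 25.03 mol, ξ₁ = 86.12 mol.
Outlet amounts (n = n₀ + Σ ν·ξ):
  R: 475 − 1(86.12) − 1(25.03) = 363.8
  M: 2025 − 2(86.12) − 1(25.03) = 1828
  Q: 0 + 2(86.12) = 172.2
  V: 0 + 1(25.03) = 25.03
Total out = 2389 mol; y_Q = 172.2 / 2389 = 0.0721.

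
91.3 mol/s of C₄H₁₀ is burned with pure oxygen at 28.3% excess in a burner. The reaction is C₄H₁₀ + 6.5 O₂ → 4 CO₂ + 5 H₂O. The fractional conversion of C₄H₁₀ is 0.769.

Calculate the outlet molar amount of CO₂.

281 mol/s

Stoichiometric O₂ = 6.5 × 91.3 = 593.4 mol/s; O₂ fed = 593.4 × 1.283 = 761.4 mol/s.
Fuel reacted = 0.769 × 91.3 → ξ = 70.21 mol/s.
Outlet (n = n₀ + ν ξ):
  C₄H₁₀: 91.3 − 1(70.21) = 21.09
  O₂: 761.4 − 6.5(70.21) = 305
  CO₂: 0 + 4(70.21) = 280.8
  H₂O: 0 + 5(70.21) = 351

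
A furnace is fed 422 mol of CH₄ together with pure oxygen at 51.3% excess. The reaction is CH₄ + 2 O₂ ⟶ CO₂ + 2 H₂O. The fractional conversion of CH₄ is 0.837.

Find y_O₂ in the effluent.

0.336

Stoichiometric O₂ = 2 × 422 = 844 mol; O₂ fed = 844 × 1.513 = 1277 mol.
Fuel reacted = 0.837 × 422 → ξ = 353.2 mol.
Outlet (n = n₀ + ν ξ):
  CH₄: 422 − 1(353.2) = 68.79
  O₂: 1277 − 2(353.2) = 570.5
  CO₂: 0 + 1(353.2) = 353.2
  H₂O: 0 + 2(353.2) = 706.4
Total out = 1699 mol; y_O₂ = 570.5 / 1699 = 0.3358.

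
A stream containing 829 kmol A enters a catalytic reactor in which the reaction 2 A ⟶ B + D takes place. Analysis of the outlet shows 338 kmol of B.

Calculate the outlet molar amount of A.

153 kmol

For B: n = n₀ + 1ξ → 338 = 0 + 1ξ, giving ξ = 338 kmol.
Outlet amounts (n = n₀ + ν ξ):
  A: 829 − 2(338) = 153
  B: 0 + 1(338) = 338
  D: 0 + 1(338) = 338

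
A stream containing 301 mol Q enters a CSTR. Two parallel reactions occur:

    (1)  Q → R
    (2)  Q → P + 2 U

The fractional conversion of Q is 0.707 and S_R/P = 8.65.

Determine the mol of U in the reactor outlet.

44.1 mol

Conversion of Q: Q consumed = 0.707 × 301 = 212.8 mol = 1ξ₁ + 1ξ₂.
Selectivity: 1ξ₁ / (1ξ₂) = 8.65 → ξ₁ = 8.65 ξ₂.
Substitute: (1·8.65 + 1) ξ₂ = 212.8 → ξ₂ = 22.05 mol, ξ₁ = 190.8 mol.
Outlet amounts (n = n₀ + Σ ν·ξ):
  Q: 301 − 1(190.8) − 1(22.05) = 88.19
  R: 0 + 1(190.8) = 190.8
  P: 0 + 1(22.05) = 22.05
  U: 0 + 2(22.05) = 44.11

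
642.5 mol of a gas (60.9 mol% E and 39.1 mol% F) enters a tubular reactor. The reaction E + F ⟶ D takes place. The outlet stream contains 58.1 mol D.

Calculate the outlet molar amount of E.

333 mol

For D: n = n₀ + 1ξ → 58.1 = 0 + 1ξ, giving ξ = 58.1 mol.
Outlet amounts (n = n₀ + ν ξ):
  E: 391.3 − 1(58.1) = 333.2
  F: 251.2 − 1(58.1) = 193.1
  D: 0 + 1(58.1) = 58.1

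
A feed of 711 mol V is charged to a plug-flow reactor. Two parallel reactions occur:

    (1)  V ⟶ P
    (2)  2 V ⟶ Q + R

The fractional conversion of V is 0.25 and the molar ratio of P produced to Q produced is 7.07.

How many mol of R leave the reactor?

Conversion of V: V consumed = 0.25 × 711 = 177.8 mol = 1ξ₁ + 2ξ₂.
Selectivity: 1ξ₁ / (1ξ₂) = 7.07 → ξ₁ = 7.07 ξ₂.
Substitute: (1·7.07 + 2) ξ₂ = 177.8 → ξ₂ = 19.6 mol, ξ₁ = 138.6 mol.
Outlet amounts (n = n₀ + Σ ν·ξ):
  V: 711 − 1(138.6) − 2(19.6) = 533.2
  P: 0 + 1(138.6) = 138.6
  Q: 0 + 1(19.6) = 19.6
  R: 0 + 1(19.6) = 19.6

19.6 mol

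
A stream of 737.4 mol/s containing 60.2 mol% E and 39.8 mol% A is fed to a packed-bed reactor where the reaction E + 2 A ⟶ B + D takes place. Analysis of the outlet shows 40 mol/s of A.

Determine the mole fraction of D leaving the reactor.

For A: n = n₀ − 2ξ → 40 = 293.5 − 2ξ, giving ξ = 126.7 mol/s.
Outlet amounts (n = n₀ + ν ξ):
  E: 443.9 − 1(126.7) = 317.2
  A: 293.5 − 2(126.7) = 40
  B: 0 + 1(126.7) = 126.7
  D: 0 + 1(126.7) = 126.7
Total out = 610.7 mol/s; y_D = 126.7 / 610.7 = 0.2076.

0.208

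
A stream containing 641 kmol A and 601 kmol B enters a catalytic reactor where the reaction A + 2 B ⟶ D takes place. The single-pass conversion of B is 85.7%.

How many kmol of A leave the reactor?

383 kmol

B reacted = 0.857 × 601 = 515.1 kmol; ν_B = −2, so ξ = 515.1/2 = 257.5 kmol.
Outlet amounts (n = n₀ + ν ξ):
  A: 641 − 1(257.5) = 383.5
  B: 601 − 2(257.5) = 85.94
  D: 0 + 1(257.5) = 257.5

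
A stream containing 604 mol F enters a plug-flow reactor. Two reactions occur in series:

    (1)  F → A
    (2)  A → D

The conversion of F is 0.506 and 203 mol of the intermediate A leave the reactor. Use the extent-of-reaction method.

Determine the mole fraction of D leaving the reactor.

Conversion of F: F consumed = 1ξ₁ = 0.506 × 604 → ξ₁ = 305.6 mol.
A balance: n_A = 0 + 1ξ₁ − 1ξ₂ = 203 → ξ₂ = (1·305.6 − 203)/1 = 102.6 mol.
Outlet amounts (n = n₀ + Σ ν·ξ):
  F: 604 − 1(305.6) = 298.4
  A: 0 + 1(305.6) − 1(102.6) = 203
  D: 0 + 1(102.6) = 102.6
Total out = 604 mol; y_D = 102.6 / 604 = 0.1699.

0.17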